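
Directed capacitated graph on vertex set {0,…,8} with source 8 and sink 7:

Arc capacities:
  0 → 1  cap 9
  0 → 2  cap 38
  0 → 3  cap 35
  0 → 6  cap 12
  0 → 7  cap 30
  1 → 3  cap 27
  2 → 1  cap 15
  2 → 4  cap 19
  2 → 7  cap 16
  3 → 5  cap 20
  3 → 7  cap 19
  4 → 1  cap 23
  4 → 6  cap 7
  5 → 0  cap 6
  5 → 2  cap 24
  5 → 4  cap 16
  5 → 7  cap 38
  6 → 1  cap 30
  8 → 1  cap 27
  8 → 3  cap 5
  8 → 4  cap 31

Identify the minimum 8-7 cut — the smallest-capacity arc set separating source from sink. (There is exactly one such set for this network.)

Min-cut arcs: {(1,3), (8,3)} (total capacity 32)

augment #1: 8→3→7 push 5
augment #2: 8→1→3→7 push 14
augment #3: 8→1→3→5→7 push 13
max flow = 32; residual-reachable set from 8 gives S-side
cut edges (S→T): {(1,3), (8,3)} total cap 32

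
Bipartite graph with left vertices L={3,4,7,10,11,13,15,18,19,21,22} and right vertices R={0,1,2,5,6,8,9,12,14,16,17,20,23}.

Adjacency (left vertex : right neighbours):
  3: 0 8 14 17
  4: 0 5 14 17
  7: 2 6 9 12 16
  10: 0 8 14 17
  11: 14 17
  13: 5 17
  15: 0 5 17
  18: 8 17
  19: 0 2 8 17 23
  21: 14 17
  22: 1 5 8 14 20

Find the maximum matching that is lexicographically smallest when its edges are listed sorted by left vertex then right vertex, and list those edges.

|M| = 8 (so the lex-smallest maximum matching has 8 edges)
process left vertices in ascending order; for each, take the smallest-labelled available neighbour that still permits 8 edges overall, or leave it unmatched if none does
lex-smallest matching: {3-0, 4-5, 7-2, 10-8, 11-14, 13-17, 19-23, 22-1}

Lex-smallest maximum matching: {(3,0), (4,5), (7,2), (10,8), (11,14), (13,17), (19,23), (22,1)}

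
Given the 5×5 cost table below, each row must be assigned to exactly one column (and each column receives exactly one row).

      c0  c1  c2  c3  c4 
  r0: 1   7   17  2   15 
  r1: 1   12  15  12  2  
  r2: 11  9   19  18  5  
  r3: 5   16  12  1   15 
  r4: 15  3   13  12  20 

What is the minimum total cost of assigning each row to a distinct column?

optimal assignment: row0→col3 (cost 2), row1→col0 (cost 1), row2→col4 (cost 5), row3→col2 (cost 12), row4→col1 (cost 3)
total = 2 + 1 + 5 + 12 + 3 = 23

Minimum assignment cost: 23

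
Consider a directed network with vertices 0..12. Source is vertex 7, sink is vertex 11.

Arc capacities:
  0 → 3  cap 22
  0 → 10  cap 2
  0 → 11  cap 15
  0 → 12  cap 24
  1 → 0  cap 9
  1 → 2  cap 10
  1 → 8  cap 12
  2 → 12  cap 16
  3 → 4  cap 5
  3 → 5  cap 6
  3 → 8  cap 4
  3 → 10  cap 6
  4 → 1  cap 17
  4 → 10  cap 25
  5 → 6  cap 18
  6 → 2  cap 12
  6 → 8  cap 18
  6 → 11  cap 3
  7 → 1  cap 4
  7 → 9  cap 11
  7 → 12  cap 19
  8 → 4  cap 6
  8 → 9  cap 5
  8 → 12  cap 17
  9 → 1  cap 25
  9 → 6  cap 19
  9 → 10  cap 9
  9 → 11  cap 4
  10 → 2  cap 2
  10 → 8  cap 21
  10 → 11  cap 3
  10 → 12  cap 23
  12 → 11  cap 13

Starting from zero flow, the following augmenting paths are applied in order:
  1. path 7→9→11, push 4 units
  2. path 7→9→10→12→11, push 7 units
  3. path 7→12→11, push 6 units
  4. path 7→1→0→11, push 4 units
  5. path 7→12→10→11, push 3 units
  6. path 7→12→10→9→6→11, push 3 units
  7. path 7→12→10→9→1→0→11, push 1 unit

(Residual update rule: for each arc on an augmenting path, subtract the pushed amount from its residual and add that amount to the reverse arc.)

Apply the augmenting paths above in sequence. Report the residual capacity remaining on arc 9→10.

after path 1 (7→9→11, push 4): res(9,10)=9
after path 2 (7→9→10→12→11, push 7): res(9,10)=2
after path 3 (7→12→11, push 6): res(9,10)=2
after path 4 (7→1→0→11, push 4): res(9,10)=2
after path 5 (7→12→10→11, push 3): res(9,10)=2
after path 6 (7→12→10→9→6→11, push 3): res(9,10)=5
after path 7 (7→12→10→9→1→0→11, push 1): res(9,10)=6

Residual capacity of (9,10): 6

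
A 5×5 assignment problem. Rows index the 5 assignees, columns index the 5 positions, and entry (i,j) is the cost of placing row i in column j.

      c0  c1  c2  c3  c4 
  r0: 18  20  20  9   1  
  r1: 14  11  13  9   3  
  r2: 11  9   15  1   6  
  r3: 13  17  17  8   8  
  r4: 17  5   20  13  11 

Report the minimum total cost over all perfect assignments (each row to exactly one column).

Minimum assignment cost: 33

optimal assignment: row0→col4 (cost 1), row1→col2 (cost 13), row2→col3 (cost 1), row3→col0 (cost 13), row4→col1 (cost 5)
total = 1 + 13 + 1 + 13 + 5 = 33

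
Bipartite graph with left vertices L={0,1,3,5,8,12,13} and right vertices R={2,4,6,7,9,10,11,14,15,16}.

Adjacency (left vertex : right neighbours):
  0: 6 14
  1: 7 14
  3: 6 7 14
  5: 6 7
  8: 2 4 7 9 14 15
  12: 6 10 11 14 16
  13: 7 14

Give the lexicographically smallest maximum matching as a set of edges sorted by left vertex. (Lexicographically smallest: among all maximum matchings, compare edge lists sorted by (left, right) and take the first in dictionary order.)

|M| = 5 (so the lex-smallest maximum matching has 5 edges)
process left vertices in ascending order; for each, take the smallest-labelled available neighbour that still permits 5 edges overall, or leave it unmatched if none does
lex-smallest matching: {0-6, 1-7, 3-14, 8-2, 12-10}

Lex-smallest maximum matching: {(0,6), (1,7), (3,14), (8,2), (12,10)}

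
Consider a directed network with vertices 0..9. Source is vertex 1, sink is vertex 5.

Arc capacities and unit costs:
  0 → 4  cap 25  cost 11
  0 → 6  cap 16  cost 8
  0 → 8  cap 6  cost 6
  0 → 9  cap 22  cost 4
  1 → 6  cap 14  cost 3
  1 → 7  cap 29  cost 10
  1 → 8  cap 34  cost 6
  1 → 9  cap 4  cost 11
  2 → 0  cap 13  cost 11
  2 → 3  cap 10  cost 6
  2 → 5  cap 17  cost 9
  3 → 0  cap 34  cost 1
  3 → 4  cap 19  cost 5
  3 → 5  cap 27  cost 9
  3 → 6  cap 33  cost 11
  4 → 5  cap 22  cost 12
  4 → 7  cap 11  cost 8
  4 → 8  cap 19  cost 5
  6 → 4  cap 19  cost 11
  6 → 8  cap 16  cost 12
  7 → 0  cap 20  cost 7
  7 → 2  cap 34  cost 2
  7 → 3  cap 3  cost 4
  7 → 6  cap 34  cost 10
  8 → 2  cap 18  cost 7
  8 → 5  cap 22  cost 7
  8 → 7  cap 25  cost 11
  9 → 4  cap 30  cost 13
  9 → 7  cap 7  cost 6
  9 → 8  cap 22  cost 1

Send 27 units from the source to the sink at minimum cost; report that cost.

Minimum cost for 27 units: 391

shortest-cost path #1: 1→8→5 push 22 @ unit cost 13 (adds 286)
shortest-cost path #2: 1→7→2→5 push 5 @ unit cost 21 (adds 105)
total cost = 391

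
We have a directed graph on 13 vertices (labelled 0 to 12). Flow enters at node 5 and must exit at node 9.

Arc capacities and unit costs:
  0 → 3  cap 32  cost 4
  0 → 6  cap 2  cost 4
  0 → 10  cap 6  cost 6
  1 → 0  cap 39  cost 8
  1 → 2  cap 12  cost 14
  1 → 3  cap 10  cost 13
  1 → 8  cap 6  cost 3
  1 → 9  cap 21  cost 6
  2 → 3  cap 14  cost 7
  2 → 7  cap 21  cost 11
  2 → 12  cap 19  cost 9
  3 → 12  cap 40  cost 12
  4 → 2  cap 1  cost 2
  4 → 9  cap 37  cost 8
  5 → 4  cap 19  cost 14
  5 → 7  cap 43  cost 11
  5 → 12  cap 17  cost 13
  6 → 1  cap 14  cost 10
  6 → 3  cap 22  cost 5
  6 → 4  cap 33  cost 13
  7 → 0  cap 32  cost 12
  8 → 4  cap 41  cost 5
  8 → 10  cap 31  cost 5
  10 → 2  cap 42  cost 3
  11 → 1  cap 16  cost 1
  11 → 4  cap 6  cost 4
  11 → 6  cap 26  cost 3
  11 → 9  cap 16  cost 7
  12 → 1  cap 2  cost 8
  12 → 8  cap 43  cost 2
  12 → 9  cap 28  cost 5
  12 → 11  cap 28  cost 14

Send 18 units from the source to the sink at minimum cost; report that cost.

shortest-cost path #1: 5→12→9 push 17 @ unit cost 18 (adds 306)
shortest-cost path #2: 5→4→9 push 1 @ unit cost 22 (adds 22)
total cost = 328

Minimum cost for 18 units: 328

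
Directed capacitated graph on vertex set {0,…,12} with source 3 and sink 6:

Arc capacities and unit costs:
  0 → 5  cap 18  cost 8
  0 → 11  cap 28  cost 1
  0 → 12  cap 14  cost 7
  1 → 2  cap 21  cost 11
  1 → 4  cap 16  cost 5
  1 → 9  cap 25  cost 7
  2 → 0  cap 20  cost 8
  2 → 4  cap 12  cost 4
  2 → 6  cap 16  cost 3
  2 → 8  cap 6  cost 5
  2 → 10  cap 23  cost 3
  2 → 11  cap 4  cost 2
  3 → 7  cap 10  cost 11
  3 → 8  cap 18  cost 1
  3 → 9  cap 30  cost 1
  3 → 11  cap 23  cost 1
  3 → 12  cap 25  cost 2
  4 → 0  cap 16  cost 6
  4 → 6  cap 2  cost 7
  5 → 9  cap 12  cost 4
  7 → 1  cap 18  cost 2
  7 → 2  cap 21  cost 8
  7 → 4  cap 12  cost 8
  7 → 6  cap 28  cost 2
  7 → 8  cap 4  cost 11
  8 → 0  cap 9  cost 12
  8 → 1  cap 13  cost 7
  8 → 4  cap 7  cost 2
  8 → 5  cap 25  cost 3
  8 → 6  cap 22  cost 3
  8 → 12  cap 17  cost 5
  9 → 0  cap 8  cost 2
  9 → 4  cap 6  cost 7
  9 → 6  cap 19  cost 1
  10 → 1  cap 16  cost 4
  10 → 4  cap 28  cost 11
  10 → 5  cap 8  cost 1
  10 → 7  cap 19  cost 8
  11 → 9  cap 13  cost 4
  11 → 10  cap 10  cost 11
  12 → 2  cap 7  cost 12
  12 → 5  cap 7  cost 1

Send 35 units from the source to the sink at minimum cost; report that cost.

shortest-cost path #1: 3→9→6 push 19 @ unit cost 2 (adds 38)
shortest-cost path #2: 3→8→6 push 16 @ unit cost 4 (adds 64)
total cost = 102

Minimum cost for 35 units: 102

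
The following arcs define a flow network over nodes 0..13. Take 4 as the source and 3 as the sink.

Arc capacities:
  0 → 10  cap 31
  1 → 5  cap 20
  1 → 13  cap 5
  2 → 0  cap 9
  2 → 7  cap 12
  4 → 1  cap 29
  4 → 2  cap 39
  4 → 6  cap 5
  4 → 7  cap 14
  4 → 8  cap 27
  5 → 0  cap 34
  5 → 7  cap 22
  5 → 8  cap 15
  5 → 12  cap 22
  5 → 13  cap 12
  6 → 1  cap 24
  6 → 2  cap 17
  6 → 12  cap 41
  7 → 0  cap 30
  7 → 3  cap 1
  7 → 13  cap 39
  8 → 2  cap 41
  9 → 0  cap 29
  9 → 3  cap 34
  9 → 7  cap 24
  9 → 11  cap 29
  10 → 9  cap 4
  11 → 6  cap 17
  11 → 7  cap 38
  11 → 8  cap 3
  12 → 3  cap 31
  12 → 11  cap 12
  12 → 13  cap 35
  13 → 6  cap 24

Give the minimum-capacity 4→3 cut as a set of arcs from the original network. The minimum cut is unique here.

Min-cut arcs: {(7,3), (10,9), (12,3)} (total capacity 36)

augment #1: 4→7→3 push 1
augment #2: 4→6→12→3 push 5
augment #3: 4→1→5→12→3 push 20
augment #4: 4→1→13→6→12→3 push 5
augment #5: 4→2→0→10→9→3 push 4
augment #6: 4→7→13→6→12→3 push 1
max flow = 36; residual-reachable set from 4 gives S-side
cut edges (S→T): {(7,3), (10,9), (12,3)} total cap 36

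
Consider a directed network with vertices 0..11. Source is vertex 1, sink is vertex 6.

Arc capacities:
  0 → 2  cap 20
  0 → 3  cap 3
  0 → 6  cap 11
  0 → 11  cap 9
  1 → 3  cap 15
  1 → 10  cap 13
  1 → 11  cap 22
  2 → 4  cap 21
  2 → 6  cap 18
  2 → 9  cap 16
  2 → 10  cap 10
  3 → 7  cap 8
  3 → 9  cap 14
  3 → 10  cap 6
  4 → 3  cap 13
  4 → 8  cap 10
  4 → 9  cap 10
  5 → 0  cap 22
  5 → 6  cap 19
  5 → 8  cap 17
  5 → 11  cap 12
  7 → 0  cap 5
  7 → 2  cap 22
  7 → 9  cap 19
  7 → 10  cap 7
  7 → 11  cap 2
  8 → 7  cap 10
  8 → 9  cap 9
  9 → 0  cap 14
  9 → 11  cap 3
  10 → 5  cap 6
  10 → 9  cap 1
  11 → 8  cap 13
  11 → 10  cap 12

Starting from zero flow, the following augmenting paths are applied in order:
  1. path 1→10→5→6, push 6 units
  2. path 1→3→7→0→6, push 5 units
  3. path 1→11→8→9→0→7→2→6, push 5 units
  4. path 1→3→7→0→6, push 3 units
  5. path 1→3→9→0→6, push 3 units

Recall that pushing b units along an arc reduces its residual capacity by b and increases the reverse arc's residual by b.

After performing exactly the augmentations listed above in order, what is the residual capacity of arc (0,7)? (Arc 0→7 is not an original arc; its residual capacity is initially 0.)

after path 1 (1→10→5→6, push 6): res(0,7)=0
after path 2 (1→3→7→0→6, push 5): res(0,7)=5
after path 3 (1→11→8→9→0→7→2→6, push 5): res(0,7)=0
after path 4 (1→3→7→0→6, push 3): res(0,7)=3
after path 5 (1→3→9→0→6, push 3): res(0,7)=3

Residual capacity of (0,7): 3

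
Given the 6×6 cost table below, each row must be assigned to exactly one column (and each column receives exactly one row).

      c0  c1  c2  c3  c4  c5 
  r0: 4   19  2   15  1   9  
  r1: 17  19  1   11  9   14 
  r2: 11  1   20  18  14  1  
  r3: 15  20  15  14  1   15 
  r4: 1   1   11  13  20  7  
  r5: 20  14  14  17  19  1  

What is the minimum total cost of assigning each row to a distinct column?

optimal assignment: row0→col2 (cost 2), row1→col3 (cost 11), row2→col1 (cost 1), row3→col4 (cost 1), row4→col0 (cost 1), row5→col5 (cost 1)
total = 2 + 11 + 1 + 1 + 1 + 1 = 17

Minimum assignment cost: 17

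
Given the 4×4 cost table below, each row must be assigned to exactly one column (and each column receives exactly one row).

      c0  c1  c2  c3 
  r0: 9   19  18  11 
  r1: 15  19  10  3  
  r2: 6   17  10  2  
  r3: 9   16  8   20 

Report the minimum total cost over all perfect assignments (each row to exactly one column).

Minimum assignment cost: 36

optimal assignment: row0→col1 (cost 19), row1→col3 (cost 3), row2→col0 (cost 6), row3→col2 (cost 8)
total = 19 + 3 + 6 + 8 = 36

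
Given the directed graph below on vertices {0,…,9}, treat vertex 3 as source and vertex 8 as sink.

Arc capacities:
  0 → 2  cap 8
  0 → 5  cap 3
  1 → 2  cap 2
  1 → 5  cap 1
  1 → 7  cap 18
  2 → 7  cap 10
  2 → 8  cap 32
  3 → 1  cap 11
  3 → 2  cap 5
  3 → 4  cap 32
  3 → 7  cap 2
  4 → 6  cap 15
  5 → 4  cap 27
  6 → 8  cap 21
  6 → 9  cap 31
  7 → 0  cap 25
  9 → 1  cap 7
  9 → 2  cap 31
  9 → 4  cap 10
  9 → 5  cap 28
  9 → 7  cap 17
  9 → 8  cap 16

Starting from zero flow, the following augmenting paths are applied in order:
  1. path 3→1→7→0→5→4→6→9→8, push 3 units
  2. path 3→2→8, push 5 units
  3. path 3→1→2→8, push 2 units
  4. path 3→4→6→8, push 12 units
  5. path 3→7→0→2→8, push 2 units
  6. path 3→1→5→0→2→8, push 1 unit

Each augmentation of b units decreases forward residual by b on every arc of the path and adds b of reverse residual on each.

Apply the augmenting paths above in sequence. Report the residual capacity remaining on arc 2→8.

after path 1 (3→1→7→0→5→4→6→9→8, push 3): res(2,8)=32
after path 2 (3→2→8, push 5): res(2,8)=27
after path 3 (3→1→2→8, push 2): res(2,8)=25
after path 4 (3→4→6→8, push 12): res(2,8)=25
after path 5 (3→7→0→2→8, push 2): res(2,8)=23
after path 6 (3→1→5→0→2→8, push 1): res(2,8)=22

Residual capacity of (2,8): 22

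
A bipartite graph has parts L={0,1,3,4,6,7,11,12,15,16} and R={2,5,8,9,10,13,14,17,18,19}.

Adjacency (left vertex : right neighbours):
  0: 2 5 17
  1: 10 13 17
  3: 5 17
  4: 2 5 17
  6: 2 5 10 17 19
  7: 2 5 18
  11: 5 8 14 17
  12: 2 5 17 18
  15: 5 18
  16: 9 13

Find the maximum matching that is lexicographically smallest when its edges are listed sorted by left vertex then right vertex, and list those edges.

|M| = 8 (so the lex-smallest maximum matching has 8 edges)
process left vertices in ascending order; for each, take the smallest-labelled available neighbour that still permits 8 edges overall, or leave it unmatched if none does
lex-smallest matching: {0-2, 1-10, 3-5, 4-17, 6-19, 7-18, 11-8, 16-9}

Lex-smallest maximum matching: {(0,2), (1,10), (3,5), (4,17), (6,19), (7,18), (11,8), (16,9)}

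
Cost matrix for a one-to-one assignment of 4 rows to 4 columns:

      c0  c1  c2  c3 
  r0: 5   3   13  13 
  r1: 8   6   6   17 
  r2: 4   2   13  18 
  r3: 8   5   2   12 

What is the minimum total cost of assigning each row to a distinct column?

Minimum assignment cost: 25

one of 4 optimal assignments: row0→col0 (cost 5), row1→col2 (cost 6), row2→col1 (cost 2), row3→col3 (cost 12)
total = 5 + 6 + 2 + 12 = 25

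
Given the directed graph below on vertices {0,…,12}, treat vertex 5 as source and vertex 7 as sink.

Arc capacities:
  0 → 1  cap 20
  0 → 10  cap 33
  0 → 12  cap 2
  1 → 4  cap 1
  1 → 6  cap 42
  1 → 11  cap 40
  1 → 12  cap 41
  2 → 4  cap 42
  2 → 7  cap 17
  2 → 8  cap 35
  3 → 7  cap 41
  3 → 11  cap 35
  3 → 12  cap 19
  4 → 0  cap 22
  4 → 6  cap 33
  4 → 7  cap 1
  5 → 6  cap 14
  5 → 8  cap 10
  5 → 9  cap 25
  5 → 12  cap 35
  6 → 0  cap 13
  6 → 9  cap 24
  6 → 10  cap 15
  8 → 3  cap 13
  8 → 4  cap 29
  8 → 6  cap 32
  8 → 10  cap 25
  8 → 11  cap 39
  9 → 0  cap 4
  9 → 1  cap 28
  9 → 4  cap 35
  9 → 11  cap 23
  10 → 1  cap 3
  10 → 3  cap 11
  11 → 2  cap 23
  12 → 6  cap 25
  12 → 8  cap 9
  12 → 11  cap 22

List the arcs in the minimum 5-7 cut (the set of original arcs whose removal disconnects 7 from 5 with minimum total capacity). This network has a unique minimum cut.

augment #1: 5→8→3→7 push 10
augment #2: 5→9→4→7 push 1
augment #3: 5→6→10→3→7 push 11
augment #4: 5→9→11→2→7 push 17
augment #5: 5→12→8→3→7 push 3
max flow = 42; residual-reachable set from 5 gives S-side
cut edges (S→T): {(2,7), (4,7), (8,3), (10,3)} total cap 42

Min-cut arcs: {(2,7), (4,7), (8,3), (10,3)} (total capacity 42)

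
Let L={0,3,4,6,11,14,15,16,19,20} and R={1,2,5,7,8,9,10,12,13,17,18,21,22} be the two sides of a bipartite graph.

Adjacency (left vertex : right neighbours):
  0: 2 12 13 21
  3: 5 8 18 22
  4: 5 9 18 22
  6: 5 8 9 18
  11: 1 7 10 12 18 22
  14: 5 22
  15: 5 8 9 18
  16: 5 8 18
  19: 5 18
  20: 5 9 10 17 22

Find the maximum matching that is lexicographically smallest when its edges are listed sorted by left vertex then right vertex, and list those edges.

Lex-smallest maximum matching: {(0,2), (3,5), (4,9), (6,8), (11,1), (14,22), (15,18), (20,10)}

|M| = 8 (so the lex-smallest maximum matching has 8 edges)
process left vertices in ascending order; for each, take the smallest-labelled available neighbour that still permits 8 edges overall, or leave it unmatched if none does
lex-smallest matching: {0-2, 3-5, 4-9, 6-8, 11-1, 14-22, 15-18, 20-10}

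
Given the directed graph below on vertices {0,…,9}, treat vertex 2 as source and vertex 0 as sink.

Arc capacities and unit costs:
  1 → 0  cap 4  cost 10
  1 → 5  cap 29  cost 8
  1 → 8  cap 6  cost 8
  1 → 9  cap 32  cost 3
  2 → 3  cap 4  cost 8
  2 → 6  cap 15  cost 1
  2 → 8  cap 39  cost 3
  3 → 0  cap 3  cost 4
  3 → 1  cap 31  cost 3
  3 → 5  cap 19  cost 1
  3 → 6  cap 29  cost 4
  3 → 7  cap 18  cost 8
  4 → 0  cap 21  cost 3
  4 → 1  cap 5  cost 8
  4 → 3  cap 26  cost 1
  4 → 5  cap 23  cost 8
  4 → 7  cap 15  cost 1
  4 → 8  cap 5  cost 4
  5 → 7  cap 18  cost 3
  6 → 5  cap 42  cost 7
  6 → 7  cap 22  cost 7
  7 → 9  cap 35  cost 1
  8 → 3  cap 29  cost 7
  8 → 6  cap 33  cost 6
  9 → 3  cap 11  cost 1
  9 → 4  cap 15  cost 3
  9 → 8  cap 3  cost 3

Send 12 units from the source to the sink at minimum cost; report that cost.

shortest-cost path #1: 2→3→0 push 3 @ unit cost 12 (adds 36)
shortest-cost path #2: 2→6→7→9→4→0 push 9 @ unit cost 15 (adds 135)
total cost = 171

Minimum cost for 12 units: 171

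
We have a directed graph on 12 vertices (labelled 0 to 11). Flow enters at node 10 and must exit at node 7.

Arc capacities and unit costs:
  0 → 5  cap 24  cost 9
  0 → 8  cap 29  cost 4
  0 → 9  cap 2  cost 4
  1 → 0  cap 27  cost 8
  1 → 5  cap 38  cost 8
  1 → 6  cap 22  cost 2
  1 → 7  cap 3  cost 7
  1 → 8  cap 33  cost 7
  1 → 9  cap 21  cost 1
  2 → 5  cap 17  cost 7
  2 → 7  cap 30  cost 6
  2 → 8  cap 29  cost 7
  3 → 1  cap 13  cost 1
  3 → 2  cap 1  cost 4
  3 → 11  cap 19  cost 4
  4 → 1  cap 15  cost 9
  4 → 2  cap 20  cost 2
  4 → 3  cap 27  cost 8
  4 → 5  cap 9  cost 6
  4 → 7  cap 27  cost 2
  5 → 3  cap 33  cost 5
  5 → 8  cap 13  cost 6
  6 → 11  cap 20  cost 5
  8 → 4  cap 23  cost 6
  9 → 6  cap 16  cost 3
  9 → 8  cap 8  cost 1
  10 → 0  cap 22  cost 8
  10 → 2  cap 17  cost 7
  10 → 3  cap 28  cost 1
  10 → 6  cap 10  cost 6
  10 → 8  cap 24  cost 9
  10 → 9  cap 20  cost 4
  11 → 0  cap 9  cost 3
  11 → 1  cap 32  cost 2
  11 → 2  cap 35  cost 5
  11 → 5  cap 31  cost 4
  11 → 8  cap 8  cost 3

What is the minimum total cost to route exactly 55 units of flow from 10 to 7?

shortest-cost path #1: 10→3→1→7 push 3 @ unit cost 9 (adds 27)
shortest-cost path #2: 10→3→2→7 push 1 @ unit cost 11 (adds 11)
shortest-cost path #3: 10→3→1→9→8→4→7 push 8 @ unit cost 12 (adds 96)
shortest-cost path #4: 10→2→7 push 17 @ unit cost 13 (adds 221)
shortest-cost path #5: 10→3→11→2→7 push 12 @ unit cost 16 (adds 192)
shortest-cost path #6: 10→3→11→8→4→7 push 4 @ unit cost 16 (adds 64)
shortest-cost path #7: 10→8→4→7 push 10 @ unit cost 17 (adds 170)
total cost = 781

Minimum cost for 55 units: 781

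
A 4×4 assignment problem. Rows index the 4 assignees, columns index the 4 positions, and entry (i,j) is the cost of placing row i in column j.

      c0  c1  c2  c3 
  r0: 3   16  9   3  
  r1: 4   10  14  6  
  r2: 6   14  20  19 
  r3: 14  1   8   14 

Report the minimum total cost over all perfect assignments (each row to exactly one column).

optimal assignment: row0→col2 (cost 9), row1→col3 (cost 6), row2→col0 (cost 6), row3→col1 (cost 1)
total = 9 + 6 + 6 + 1 = 22

Minimum assignment cost: 22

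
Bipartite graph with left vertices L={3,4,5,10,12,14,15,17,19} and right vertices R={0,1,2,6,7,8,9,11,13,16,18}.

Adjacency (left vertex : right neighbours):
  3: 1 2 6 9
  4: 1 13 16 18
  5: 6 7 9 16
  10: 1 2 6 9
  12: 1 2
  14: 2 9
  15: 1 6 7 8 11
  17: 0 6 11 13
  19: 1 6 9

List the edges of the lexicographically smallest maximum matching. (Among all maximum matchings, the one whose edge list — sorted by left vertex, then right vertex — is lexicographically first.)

|M| = 8 (so the lex-smallest maximum matching has 8 edges)
process left vertices in ascending order; for each, take the smallest-labelled available neighbour that still permits 8 edges overall, or leave it unmatched if none does
lex-smallest matching: {3-1, 4-13, 5-7, 10-2, 14-9, 15-8, 17-0, 19-6}

Lex-smallest maximum matching: {(3,1), (4,13), (5,7), (10,2), (14,9), (15,8), (17,0), (19,6)}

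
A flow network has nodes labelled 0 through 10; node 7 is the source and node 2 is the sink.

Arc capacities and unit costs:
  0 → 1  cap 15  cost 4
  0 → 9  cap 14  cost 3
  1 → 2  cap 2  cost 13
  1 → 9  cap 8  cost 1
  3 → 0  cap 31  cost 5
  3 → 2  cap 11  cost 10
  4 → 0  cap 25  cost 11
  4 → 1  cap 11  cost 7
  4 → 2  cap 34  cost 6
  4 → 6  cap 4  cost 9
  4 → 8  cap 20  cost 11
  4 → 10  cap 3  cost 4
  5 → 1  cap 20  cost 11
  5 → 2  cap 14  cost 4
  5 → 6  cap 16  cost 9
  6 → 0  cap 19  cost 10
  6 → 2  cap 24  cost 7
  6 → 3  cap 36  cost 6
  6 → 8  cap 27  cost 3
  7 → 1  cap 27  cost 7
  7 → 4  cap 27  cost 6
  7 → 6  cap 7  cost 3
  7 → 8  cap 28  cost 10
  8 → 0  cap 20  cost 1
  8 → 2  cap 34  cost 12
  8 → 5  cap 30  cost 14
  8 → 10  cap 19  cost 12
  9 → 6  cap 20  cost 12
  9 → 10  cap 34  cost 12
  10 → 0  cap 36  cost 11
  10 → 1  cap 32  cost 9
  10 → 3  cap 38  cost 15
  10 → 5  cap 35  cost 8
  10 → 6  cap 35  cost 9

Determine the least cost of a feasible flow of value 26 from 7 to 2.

Minimum cost for 26 units: 298

shortest-cost path #1: 7→6→2 push 7 @ unit cost 10 (adds 70)
shortest-cost path #2: 7→4→2 push 19 @ unit cost 12 (adds 228)
total cost = 298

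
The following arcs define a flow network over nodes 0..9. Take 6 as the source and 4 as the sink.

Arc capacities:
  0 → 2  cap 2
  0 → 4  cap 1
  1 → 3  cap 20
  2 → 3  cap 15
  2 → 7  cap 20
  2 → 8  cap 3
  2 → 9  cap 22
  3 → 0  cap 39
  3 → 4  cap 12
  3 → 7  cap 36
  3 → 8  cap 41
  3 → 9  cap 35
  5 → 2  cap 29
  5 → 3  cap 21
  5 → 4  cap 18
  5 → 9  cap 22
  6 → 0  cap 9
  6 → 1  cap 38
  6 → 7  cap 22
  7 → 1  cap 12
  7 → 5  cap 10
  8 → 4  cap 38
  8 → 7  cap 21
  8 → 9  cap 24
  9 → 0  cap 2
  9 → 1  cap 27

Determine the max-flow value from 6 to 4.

augment #1: 6→0→4 bottleneck 1, total now 1
augment #2: 6→1→3→4 bottleneck 12, total now 13
augment #3: 6→7→5→4 bottleneck 10, total now 23
augment #4: 6→0→2→8→4 bottleneck 2, total now 25
augment #5: 6→1→3→8→4 bottleneck 8, total now 33

Maximum flow value: 33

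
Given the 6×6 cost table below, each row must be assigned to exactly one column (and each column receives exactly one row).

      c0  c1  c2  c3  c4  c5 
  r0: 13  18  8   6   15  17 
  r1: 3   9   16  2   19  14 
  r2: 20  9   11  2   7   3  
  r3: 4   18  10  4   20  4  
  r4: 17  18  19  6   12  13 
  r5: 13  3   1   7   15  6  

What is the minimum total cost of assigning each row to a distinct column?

Minimum assignment cost: 31

optimal assignment: row0→col2 (cost 8), row1→col0 (cost 3), row2→col4 (cost 7), row3→col5 (cost 4), row4→col3 (cost 6), row5→col1 (cost 3)
total = 8 + 3 + 7 + 4 + 6 + 3 = 31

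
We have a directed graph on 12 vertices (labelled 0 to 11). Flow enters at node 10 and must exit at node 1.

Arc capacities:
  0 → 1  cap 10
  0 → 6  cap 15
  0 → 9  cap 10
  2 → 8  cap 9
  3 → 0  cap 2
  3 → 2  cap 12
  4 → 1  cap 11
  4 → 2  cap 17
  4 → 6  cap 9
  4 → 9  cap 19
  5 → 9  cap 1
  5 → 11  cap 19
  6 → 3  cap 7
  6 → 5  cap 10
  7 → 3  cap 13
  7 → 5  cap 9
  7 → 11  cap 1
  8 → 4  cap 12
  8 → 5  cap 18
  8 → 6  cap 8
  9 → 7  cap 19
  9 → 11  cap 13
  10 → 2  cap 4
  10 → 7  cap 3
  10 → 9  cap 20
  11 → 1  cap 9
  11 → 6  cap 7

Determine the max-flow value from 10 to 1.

Maximum flow value: 20

augment #1: 10→7→11→1 bottleneck 1, total now 1
augment #2: 10→9→11→1 bottleneck 8, total now 9
augment #3: 10→2→8→4→1 bottleneck 4, total now 13
augment #4: 10→7→3→0→1 bottleneck 2, total now 15
augment #5: 10→9→7→3→2→8→4→1 bottleneck 5, total now 20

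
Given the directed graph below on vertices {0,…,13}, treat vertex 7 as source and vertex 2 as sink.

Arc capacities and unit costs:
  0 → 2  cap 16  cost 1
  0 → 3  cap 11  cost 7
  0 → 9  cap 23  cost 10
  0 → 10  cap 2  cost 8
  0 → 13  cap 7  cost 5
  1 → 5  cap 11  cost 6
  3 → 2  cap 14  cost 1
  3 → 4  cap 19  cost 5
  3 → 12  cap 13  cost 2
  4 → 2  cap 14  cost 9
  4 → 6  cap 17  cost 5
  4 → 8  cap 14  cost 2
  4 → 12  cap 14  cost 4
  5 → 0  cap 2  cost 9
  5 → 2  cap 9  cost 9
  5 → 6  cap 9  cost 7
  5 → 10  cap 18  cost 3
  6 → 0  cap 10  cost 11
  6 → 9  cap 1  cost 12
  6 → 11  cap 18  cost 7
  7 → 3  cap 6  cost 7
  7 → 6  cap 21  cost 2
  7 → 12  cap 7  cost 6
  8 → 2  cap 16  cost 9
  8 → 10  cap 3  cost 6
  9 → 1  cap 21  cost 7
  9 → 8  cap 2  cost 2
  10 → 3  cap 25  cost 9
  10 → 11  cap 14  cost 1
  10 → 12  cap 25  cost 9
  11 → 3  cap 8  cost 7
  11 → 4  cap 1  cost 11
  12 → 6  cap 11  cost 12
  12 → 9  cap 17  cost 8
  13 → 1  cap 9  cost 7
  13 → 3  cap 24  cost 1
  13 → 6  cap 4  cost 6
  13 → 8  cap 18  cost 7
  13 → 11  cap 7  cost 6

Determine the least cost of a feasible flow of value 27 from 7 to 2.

Minimum cost for 27 units: 403

shortest-cost path #1: 7→3→2 push 6 @ unit cost 8 (adds 48)
shortest-cost path #2: 7→6→0→2 push 10 @ unit cost 14 (adds 140)
shortest-cost path #3: 7→6→11→3→2 push 8 @ unit cost 17 (adds 136)
shortest-cost path #4: 7→12→9→8→2 push 2 @ unit cost 25 (adds 50)
shortest-cost path #5: 7→6→11→4→2 push 1 @ unit cost 29 (adds 29)
total cost = 403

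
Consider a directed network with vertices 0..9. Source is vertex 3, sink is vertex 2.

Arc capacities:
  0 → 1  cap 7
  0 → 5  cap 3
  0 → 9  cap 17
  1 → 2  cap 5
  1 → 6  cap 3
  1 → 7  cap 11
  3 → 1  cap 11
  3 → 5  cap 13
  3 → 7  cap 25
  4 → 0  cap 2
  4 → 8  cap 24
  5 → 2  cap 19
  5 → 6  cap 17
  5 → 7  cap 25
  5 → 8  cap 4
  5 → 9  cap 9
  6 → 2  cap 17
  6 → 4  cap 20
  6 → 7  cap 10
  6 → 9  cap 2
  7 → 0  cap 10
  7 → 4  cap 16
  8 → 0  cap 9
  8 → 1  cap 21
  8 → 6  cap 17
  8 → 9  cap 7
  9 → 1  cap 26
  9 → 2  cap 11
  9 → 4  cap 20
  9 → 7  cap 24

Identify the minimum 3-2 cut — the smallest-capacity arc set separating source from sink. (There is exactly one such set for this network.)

augment #1: 3→1→2 push 5
augment #2: 3→5→2 push 13
augment #3: 3→1→6→2 push 3
augment #4: 3→7→0→5→2 push 3
augment #5: 3→7→0→9→2 push 7
augment #6: 3→7→4→0→9→2 push 2
augment #7: 3→7→4→8→6→2 push 13
augment #8: 3→1→7→4→8→6→2 push 1
max flow = 47; residual-reachable set from 3 gives S-side
cut edges (S→T): {(1,2), (1,6), (3,5), (7,0), (7,4)} total cap 47

Min-cut arcs: {(1,2), (1,6), (3,5), (7,0), (7,4)} (total capacity 47)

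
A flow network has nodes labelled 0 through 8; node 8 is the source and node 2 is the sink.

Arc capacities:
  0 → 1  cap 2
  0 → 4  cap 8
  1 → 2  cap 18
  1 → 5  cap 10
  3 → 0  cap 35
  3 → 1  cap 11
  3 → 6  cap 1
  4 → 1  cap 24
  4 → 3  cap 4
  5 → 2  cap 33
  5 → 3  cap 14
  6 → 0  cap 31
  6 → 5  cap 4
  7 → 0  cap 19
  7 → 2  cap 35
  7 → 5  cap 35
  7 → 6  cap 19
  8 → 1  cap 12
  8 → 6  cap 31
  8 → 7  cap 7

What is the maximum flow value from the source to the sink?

Maximum flow value: 33

augment #1: 8→1→2 bottleneck 12, total now 12
augment #2: 8→7→2 bottleneck 7, total now 19
augment #3: 8→6→5→2 bottleneck 4, total now 23
augment #4: 8→6→0→1→2 bottleneck 2, total now 25
augment #5: 8→6→0→4→1→2 bottleneck 4, total now 29
augment #6: 8→6→0→4→1→5→2 bottleneck 4, total now 33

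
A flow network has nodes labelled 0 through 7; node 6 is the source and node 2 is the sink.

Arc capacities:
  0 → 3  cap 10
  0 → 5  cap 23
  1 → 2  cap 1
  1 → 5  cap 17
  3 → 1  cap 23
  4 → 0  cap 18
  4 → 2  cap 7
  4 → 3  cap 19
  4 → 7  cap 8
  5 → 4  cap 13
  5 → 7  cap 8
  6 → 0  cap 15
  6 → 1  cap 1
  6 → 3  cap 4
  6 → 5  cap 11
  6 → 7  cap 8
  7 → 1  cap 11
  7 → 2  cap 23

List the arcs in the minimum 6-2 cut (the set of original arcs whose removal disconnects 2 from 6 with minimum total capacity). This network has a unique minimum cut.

augment #1: 6→1→2 push 1
augment #2: 6→7→2 push 8
augment #3: 6→5→4→2 push 7
augment #4: 6→5→7→2 push 4
augment #5: 6→0→5→7→2 push 4
augment #6: 6→0→5→4→7→2 push 6
max flow = 30; residual-reachable set from 6 gives S-side
cut edges (S→T): {(1,2), (5,4), (5,7), (6,7)} total cap 30

Min-cut arcs: {(1,2), (5,4), (5,7), (6,7)} (total capacity 30)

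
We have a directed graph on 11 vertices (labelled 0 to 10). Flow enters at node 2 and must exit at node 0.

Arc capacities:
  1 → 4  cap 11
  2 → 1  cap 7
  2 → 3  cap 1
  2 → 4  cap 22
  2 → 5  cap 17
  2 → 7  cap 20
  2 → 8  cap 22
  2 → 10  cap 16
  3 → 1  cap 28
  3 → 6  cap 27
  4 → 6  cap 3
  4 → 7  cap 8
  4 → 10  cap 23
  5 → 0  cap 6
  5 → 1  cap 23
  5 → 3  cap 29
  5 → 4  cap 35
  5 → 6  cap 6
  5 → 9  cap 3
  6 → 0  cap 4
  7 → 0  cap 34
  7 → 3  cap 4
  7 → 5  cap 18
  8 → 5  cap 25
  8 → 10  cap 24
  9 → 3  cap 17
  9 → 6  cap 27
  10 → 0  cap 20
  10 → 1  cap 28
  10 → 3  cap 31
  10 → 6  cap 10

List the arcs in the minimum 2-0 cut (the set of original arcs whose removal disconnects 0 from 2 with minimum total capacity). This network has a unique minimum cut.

Min-cut arcs: {(2,7), (4,7), (5,0), (6,0), (10,0)} (total capacity 58)

augment #1: 2→5→0 push 6
augment #2: 2→7→0 push 20
augment #3: 2→10→0 push 16
augment #4: 2→3→6→0 push 1
augment #5: 2→4→6→0 push 3
augment #6: 2→4→7→0 push 8
augment #7: 2→4→10→0 push 4
max flow = 58; residual-reachable set from 2 gives S-side
cut edges (S→T): {(2,7), (4,7), (5,0), (6,0), (10,0)} total cap 58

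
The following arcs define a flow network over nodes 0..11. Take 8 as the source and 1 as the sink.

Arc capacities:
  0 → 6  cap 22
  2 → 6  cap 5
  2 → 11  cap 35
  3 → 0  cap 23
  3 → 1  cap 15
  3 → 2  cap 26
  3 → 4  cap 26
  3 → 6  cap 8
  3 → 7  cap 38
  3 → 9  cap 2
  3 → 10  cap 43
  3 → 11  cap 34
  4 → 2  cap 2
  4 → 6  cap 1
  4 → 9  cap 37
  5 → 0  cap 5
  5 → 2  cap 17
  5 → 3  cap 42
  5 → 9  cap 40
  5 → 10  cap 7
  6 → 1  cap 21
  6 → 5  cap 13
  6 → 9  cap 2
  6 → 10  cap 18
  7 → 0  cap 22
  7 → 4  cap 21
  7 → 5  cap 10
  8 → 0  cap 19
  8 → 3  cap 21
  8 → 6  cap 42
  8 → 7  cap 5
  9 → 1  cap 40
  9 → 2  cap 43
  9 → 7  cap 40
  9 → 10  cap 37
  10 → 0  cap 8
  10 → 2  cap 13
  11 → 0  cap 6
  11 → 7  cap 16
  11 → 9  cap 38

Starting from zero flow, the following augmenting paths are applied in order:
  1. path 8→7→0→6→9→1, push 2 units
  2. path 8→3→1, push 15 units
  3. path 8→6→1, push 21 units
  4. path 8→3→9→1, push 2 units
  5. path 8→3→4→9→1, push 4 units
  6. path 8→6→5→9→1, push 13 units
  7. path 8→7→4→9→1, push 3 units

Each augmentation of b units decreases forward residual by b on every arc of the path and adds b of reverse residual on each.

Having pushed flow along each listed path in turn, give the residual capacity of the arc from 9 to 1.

Residual capacity of (9,1): 16

after path 1 (8→7→0→6→9→1, push 2): res(9,1)=38
after path 2 (8→3→1, push 15): res(9,1)=38
after path 3 (8→6→1, push 21): res(9,1)=38
after path 4 (8→3→9→1, push 2): res(9,1)=36
after path 5 (8→3→4→9→1, push 4): res(9,1)=32
after path 6 (8→6→5→9→1, push 13): res(9,1)=19
after path 7 (8→7→4→9→1, push 3): res(9,1)=16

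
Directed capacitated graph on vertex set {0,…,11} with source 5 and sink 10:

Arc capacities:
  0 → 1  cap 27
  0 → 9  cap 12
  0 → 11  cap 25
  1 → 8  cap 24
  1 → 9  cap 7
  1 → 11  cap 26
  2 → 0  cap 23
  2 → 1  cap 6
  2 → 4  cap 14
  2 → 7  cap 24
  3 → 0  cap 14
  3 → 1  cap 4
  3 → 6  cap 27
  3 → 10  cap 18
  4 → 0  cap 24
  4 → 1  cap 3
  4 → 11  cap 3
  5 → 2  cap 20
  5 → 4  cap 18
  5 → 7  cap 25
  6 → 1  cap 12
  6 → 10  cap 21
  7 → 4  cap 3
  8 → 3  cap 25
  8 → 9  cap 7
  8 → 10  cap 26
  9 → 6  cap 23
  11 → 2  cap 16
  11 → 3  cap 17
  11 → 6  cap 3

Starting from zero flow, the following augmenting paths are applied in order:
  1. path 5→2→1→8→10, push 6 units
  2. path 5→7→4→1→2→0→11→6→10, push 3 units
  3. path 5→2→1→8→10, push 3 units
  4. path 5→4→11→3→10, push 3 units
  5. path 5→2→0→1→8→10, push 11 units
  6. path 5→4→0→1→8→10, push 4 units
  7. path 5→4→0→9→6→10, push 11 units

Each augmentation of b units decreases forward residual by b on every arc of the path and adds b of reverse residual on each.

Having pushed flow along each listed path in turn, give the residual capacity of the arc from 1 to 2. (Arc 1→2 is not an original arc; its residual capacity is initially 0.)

after path 1 (5→2→1→8→10, push 6): res(1,2)=6
after path 2 (5→7→4→1→2→0→11→6→10, push 3): res(1,2)=3
after path 3 (5→2→1→8→10, push 3): res(1,2)=6
after path 4 (5→4→11→3→10, push 3): res(1,2)=6
after path 5 (5→2→0→1→8→10, push 11): res(1,2)=6
after path 6 (5→4→0→1→8→10, push 4): res(1,2)=6
after path 7 (5→4→0→9→6→10, push 11): res(1,2)=6

Residual capacity of (1,2): 6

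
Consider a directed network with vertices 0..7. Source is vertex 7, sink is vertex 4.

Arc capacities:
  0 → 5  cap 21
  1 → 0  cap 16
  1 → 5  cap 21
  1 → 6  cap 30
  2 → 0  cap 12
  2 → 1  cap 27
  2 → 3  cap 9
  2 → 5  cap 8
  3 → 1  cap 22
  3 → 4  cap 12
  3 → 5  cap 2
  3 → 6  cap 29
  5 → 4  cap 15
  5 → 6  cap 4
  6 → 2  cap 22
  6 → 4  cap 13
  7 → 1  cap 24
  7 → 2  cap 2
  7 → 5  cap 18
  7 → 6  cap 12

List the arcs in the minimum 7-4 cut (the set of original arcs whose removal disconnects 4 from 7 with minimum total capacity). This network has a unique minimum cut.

Min-cut arcs: {(2,3), (5,4), (6,4)} (total capacity 37)

augment #1: 7→5→4 push 15
augment #2: 7→6→4 push 12
augment #3: 7→1→6→4 push 1
augment #4: 7→2→3→4 push 2
augment #5: 7→1→6→2→3→4 push 7
max flow = 37; residual-reachable set from 7 gives S-side
cut edges (S→T): {(2,3), (5,4), (6,4)} total cap 37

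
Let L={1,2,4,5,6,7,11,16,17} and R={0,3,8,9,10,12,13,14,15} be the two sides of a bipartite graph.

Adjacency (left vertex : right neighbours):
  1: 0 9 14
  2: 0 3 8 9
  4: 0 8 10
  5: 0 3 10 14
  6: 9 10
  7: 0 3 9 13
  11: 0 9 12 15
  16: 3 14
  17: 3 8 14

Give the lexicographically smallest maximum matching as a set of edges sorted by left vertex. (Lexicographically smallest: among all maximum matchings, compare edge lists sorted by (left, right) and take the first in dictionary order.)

Lex-smallest maximum matching: {(1,0), (2,3), (4,8), (5,10), (6,9), (7,13), (11,12), (16,14)}

|M| = 8 (so the lex-smallest maximum matching has 8 edges)
process left vertices in ascending order; for each, take the smallest-labelled available neighbour that still permits 8 edges overall, or leave it unmatched if none does
lex-smallest matching: {1-0, 2-3, 4-8, 5-10, 6-9, 7-13, 11-12, 16-14}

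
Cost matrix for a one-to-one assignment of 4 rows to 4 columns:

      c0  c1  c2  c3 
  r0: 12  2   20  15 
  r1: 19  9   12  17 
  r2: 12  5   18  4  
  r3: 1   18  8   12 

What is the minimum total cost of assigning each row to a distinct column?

Minimum assignment cost: 19

optimal assignment: row0→col1 (cost 2), row1→col2 (cost 12), row2→col3 (cost 4), row3→col0 (cost 1)
total = 2 + 12 + 4 + 1 = 19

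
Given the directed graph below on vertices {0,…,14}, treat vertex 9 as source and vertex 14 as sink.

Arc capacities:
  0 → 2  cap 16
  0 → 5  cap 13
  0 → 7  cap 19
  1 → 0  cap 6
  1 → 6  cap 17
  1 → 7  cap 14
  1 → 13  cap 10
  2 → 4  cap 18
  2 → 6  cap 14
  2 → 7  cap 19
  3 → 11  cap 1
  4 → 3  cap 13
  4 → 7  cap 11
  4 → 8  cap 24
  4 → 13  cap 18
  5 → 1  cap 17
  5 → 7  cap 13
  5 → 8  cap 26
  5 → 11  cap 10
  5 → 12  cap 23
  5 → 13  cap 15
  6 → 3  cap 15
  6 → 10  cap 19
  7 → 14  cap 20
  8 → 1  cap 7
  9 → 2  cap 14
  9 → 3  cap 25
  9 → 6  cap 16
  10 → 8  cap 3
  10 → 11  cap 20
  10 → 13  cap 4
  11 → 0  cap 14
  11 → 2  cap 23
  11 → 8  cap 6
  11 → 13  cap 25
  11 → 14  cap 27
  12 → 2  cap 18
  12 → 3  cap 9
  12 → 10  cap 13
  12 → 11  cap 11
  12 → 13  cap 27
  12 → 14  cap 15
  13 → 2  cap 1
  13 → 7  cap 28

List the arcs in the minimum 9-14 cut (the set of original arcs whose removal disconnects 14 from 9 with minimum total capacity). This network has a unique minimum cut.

Min-cut arcs: {(3,11), (9,2), (9,6)} (total capacity 31)

augment #1: 9→2→7→14 push 14
augment #2: 9→3→11→14 push 1
augment #3: 9→6→10→11→14 push 16
max flow = 31; residual-reachable set from 9 gives S-side
cut edges (S→T): {(3,11), (9,2), (9,6)} total cap 31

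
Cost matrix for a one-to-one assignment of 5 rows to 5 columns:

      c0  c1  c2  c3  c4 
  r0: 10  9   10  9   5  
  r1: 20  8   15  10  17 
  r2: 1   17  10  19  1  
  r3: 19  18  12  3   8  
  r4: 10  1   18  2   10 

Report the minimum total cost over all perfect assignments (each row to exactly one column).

optimal assignment: row0→col4 (cost 5), row1→col2 (cost 15), row2→col0 (cost 1), row3→col3 (cost 3), row4→col1 (cost 1)
total = 5 + 15 + 1 + 3 + 1 = 25

Minimum assignment cost: 25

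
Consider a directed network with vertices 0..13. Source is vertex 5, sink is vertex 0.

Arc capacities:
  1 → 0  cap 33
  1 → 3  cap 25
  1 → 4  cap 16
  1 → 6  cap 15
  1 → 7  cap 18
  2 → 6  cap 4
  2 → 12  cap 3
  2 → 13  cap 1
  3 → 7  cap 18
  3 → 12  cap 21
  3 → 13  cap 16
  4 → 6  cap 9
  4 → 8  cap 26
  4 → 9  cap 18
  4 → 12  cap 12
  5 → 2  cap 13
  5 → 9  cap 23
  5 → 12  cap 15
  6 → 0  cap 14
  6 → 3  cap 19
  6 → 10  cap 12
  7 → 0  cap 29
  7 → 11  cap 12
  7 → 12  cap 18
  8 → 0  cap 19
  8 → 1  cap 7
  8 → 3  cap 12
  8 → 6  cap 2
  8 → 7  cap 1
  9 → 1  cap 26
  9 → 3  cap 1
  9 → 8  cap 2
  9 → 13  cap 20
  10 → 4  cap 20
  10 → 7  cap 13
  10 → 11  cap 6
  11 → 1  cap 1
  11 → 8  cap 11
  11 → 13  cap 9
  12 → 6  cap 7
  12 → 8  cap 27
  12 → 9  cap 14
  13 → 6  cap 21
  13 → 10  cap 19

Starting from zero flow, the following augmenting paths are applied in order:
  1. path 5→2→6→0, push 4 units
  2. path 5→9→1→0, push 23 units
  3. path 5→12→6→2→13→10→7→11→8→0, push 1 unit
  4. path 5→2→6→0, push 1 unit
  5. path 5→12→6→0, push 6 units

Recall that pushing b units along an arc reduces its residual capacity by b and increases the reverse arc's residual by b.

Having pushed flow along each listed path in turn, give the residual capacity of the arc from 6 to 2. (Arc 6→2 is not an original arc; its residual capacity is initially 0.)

after path 1 (5→2→6→0, push 4): res(6,2)=4
after path 2 (5→9→1→0, push 23): res(6,2)=4
after path 3 (5→12→6→2→13→10→7→11→8→0, push 1): res(6,2)=3
after path 4 (5→2→6→0, push 1): res(6,2)=4
after path 5 (5→12→6→0, push 6): res(6,2)=4

Residual capacity of (6,2): 4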